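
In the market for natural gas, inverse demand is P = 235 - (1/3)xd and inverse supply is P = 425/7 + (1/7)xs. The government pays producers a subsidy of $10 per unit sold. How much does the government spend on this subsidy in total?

Pre-subsidy: 235 - (1/3)x = 425/7 + (1/7)x gives x* = 366 and P* = 113.
With the subsidy, sellers receive Ps = Pb + 10 for each unit, where Pb is the price buyers pay.
On the curves, Pb = 235 - (1/3)x and Ps = 425/7 + (1/7)x; the wedge Ps − Pb = 10 gives 425/7 + (1/7)x − (235 - (1/3)x) = 10, so x' = 387.
Then Pb = 235 − (1/3)·387 = 106 and Ps = 425/7 + (1/7)·387 = 116.
Government outlay = subsidy × quantity = 10 × 387 = 3870.

Government cost = $3870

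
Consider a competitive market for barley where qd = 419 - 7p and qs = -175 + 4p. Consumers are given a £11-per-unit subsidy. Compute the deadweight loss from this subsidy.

Deadweight loss = £154

Pre-subsidy: 419 - 7p = -175 + 4p gives p* = 54, q* = 41.
With the rebate, buyers effectively pay pb = ps − 11, where ps is the price sellers receive.
Demand in terms of ps becomes qd = 419 − 7(ps − 11) = 496 - 7ps. Setting this equal to supply: 496 - 7ps = -175 + 4ps, so ps = 61.
Buyers pay pb = 61 − 11 = 50; q' = -175 + 4·61 = 69.
The subsidy expands output by 69 − 41 = 28 past the efficient level; on those units the gap between marginal cost and willingness to pay runs from 0 up to 11.
DWL = ½ × 11 × 28 = 154.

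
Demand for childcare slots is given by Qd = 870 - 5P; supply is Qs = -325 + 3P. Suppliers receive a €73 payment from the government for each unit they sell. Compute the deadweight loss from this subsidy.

Deadweight loss = €4995.9375

Pre-subsidy: 870 - 5P = -325 + 3P gives P* = 149.375, Q* = 123.125.
With the subsidy, sellers receive Ps = Pb + 73 for each unit, where Pb is the price buyers pay.
Supply in terms of Pb becomes Qs = -325 + 3(Pb + 73) = -106 + 3Pb. Setting this equal to demand: 870 - 5Pb = -106 + 3Pb, so Pb = 122.
Sellers receive Ps = 122 + 73 = 195; Q' = 870 − 5·122 = 260.
The subsidy expands output by 260 − 123.125 = 136.875 past the efficient level; on those units the gap between marginal cost and willingness to pay runs from 0 up to 73.
DWL = ½ × 73 × 136.875 = 4995.9375.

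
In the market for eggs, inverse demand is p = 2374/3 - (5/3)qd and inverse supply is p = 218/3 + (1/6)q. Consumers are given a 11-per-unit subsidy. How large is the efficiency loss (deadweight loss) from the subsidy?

Deadweight loss = 33

Pre-subsidy: 2374/3 - (5/3)q = 218/3 + (1/6)q gives q* = 392 and p* = 138.
With the rebate, buyers effectively pay pb = ps − 11, where ps is the price sellers receive.
On the curves, pb = 2374/3 - (5/3)q and ps = 218/3 + (1/6)q; the wedge ps − pb = 11 gives 218/3 + (1/6)q − (2374/3 - (5/3)q) = 11, so q' = 398.
Then pb = 2374/3 − (5/3)·398 = 128 and ps = 218/3 + (1/6)·398 = 139.
The subsidy expands output by 398 − 392 = 6 past the efficient level; on those units the gap between marginal cost and willingness to pay runs from 0 up to 11.
DWL = ½ × 11 × 6 = 33.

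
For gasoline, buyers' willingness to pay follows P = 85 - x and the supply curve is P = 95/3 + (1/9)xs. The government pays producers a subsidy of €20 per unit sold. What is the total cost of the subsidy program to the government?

Pre-subsidy: 85 - x = 95/3 + (1/9)x gives x* = 48 and P* = 37.
With the subsidy, sellers receive Ps = Pb + 20 for each unit, where Pb is the price buyers pay.
On the curves, Pb = 85 - x and Ps = 95/3 + (1/9)x; the wedge Ps − Pb = 20 gives 95/3 + (1/9)x − (85 - x) = 20, so x' = 66.
Then Pb = 85 − 1·66 = 19 and Ps = 95/3 + (1/9)·66 = 39.
Government outlay = subsidy × quantity = 20 × 66 = 1320.

Government cost = €1320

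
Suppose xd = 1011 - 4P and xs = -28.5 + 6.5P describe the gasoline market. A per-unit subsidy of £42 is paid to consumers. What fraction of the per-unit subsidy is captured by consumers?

Pre-subsidy: 1011 - 4P = -28.5 + 6.5P gives P* = 99, x* = 615.
With the rebate, buyers effectively pay Pb = Ps − 42, where Ps is the price sellers receive.
Demand in terms of Ps becomes xd = 1011 − 4(Ps − 42) = 1179 - 4Ps. Setting this equal to supply: 1179 - 4Ps = -28.5 + 6.5Ps, so Ps = 115.
Buyers pay Pb = 115 − 42 = 73; x' = -28.5 + 6.5·115 = 719.
Buyers' price falls by P* − Pb = 99 − 73 = 26; sellers' price rises by Ps − P* = 115 − 99 = 16.
So consumers capture 26/42 = 13/21 of each unit of subsidy.

Consumer share = 13/21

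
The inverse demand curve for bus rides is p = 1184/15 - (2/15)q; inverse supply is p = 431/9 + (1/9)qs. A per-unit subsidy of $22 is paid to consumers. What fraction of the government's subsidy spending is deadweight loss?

Pre-subsidy: 1184/15 - (2/15)q = 431/9 + (1/9)q gives q* = 127 and p* = 62.
With the rebate, buyers effectively pay pb = ps − 22, where ps is the price sellers receive.
On the curves, pb = 1184/15 - (2/15)q and ps = 431/9 + (1/9)q; the wedge ps − pb = 22 gives 431/9 + (1/9)q − (1184/15 - (2/15)q) = 22, so q' = 217.
Then pb = 1184/15 − (2/15)·217 = 50 and ps = 431/9 + (1/9)·217 = 72.
ΔCS = ½(127 + 217)(62 − 50) = 2064; ΔPS = ½(127 + 217)(72 − 62) = 1720.
Government spending = 22 × 217 = 4774.
DWL = ½ × 22 × (217 − 127) = 990; fraction = 990 / 4774 = 45/217.

DWL / government spending = 45/217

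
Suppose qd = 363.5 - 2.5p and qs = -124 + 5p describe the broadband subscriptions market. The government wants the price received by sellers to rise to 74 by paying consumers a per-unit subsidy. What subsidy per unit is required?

Required subsidy s = 27 per unit

At a seller price of 74, quantity supplied is -124 + 5·74 = 246.
Buyers absorb 246 only when they pay pb with 363.5 − 2.5·pb = 246, i.e. pb = 47.
s = ps − pb = 74 − 47 = 27.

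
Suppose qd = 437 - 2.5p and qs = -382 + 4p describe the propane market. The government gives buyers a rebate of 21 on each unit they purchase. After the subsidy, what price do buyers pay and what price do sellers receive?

Buyers pay 1470/13; sellers receive 1743/13

Pre-subsidy: 437 - 2.5p = -382 + 4p gives p* = 126, q* = 122.
With the rebate, buyers effectively pay pb = ps − 21, where ps is the price sellers receive.
Demand in terms of ps becomes qd = 437 − 2.5(ps − 21) = 489.5 - 2.5ps. Setting this equal to supply: 489.5 - 2.5ps = -382 + 4ps, so ps = 1743/13.
Buyers pay pb = 1743/13 − 21 = 1470/13; q' = -382 + 4·(1743/13) = 2006/13.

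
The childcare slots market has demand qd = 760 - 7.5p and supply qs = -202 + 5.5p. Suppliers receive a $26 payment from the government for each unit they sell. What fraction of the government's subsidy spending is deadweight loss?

DWL / government spending = 33/230

Pre-subsidy: 760 - 7.5p = -202 + 5.5p gives p* = 74, q* = 205.
With the subsidy, sellers receive ps = pb + 26 for each unit, where pb is the price buyers pay.
Supply in terms of pb becomes qs = -202 + 5.5(pb + 26) = -59 + 5.5pb. Setting this equal to demand: 760 - 7.5pb = -59 + 5.5pb, so pb = 63.
Sellers receive ps = 63 + 26 = 89; q' = 760 − 7.5·63 = 287.5.
ΔCS = ½(205 + 287.5)(74 − 63) = 2708.75; ΔPS = ½(205 + 287.5)(89 − 74) = 3693.75.
Government spending = 26 × 287.5 = 7475.
DWL = ½ × 26 × (287.5 − 205) = 1072.5; fraction = 1072.5 / 7475 = 33/230.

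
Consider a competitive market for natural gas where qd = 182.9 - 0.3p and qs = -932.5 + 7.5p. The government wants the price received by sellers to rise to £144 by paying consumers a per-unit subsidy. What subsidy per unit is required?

At a seller price of 144, quantity supplied is -932.5 + 7.5·144 = 147.5.
Buyers absorb 147.5 only when they pay pb with 182.9 − 0.3·pb = 147.5, i.e. pb = 118.
s = ps − pb = 144 − 118 = 26.

Required subsidy s = £26 per unit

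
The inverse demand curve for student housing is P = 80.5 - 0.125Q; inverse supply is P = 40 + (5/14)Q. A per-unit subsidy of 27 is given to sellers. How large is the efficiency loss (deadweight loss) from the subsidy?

Deadweight loss = 756

Pre-subsidy: 80.5 - 0.125Q = 40 + (5/14)Q gives Q* = 84 and P* = 70.
With the subsidy, sellers receive Ps = Pb + 27 for each unit, where Pb is the price buyers pay.
On the curves, Pb = 80.5 - 0.125Q and Ps = 40 + (5/14)Q; the wedge Ps − Pb = 27 gives 40 + (5/14)Q − (80.5 - 0.125Q) = 27, so Q' = 140.
Then Pb = 80.5 − 0.125·140 = 63 and Ps = 40 + (5/14)·140 = 90.
The subsidy expands output by 140 − 84 = 56 past the efficient level; on those units the gap between marginal cost and willingness to pay runs from 0 up to 27.
DWL = ½ × 27 × 56 = 756.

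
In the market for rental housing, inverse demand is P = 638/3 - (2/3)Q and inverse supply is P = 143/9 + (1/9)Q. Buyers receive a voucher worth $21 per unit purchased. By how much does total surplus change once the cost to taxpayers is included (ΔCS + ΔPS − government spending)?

Net change in total surplus = -$283.5

Pre-subsidy: 638/3 - (2/3)Q = 143/9 + (1/9)Q gives Q* = 253 and P* = 44.
With the rebate, buyers effectively pay Pb = Ps − 21, where Ps is the price sellers receive.
On the curves, Pb = 638/3 - (2/3)Q and Ps = 143/9 + (1/9)Q; the wedge Ps − Pb = 21 gives 143/9 + (1/9)Q − (638/3 - (2/3)Q) = 21, so Q' = 280.
Then Pb = 638/3 − (2/3)·280 = 26 and Ps = 143/9 + (1/9)·280 = 47.
ΔCS = ½(253 + 280)(44 − 26) = 4797; ΔPS = ½(253 + 280)(47 − 44) = 799.5.
Government spending = 21 × 280 = 5880.
Net change = 4797 + 799.5 − 5880 = -283.5. The loss equals the DWL triangle ½·21·27.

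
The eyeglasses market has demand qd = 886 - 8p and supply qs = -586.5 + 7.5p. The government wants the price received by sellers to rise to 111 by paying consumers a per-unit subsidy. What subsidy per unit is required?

At a seller price of 111, quantity supplied is -586.5 + 7.5·111 = 246.
Buyers absorb 246 only when they pay pb with 886 − 8·pb = 246, i.e. pb = 80.
s = ps − pb = 111 − 80 = 31.

Required subsidy s = 31 per unit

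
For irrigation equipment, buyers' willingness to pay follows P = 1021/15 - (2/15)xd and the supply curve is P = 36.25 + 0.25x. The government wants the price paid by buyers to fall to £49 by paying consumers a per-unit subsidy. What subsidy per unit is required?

Required subsidy s = £23 per unit

At a buyer price of 49, quantity demanded is 510.5 − 7.5·49 = 143.
Sellers supply 143 only when they receive Ps = 36.25 + 0.25·143 = 72.
s = Ps − Pb = 72 − 49 = 23.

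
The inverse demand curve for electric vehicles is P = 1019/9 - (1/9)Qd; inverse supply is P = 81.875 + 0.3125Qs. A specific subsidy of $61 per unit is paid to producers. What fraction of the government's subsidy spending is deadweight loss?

DWL / government spending = 36/109

Pre-subsidy: 1019/9 - (1/9)Q = 81.875 + 0.3125Q gives Q* = 74 and P* = 105.
With the subsidy, sellers receive Ps = Pb + 61 for each unit, where Pb is the price buyers pay.
On the curves, Pb = 1019/9 - (1/9)Q and Ps = 81.875 + 0.3125Q; the wedge Ps − Pb = 61 gives 81.875 + 0.3125Q − (1019/9 - (1/9)Q) = 61, so Q' = 218.
Then Pb = 1019/9 − (1/9)·218 = 89 and Ps = 81.875 + 0.3125·218 = 150.
ΔCS = ½(74 + 218)(105 − 89) = 2336; ΔPS = ½(74 + 218)(150 − 105) = 6570.
Government spending = 61 × 218 = 13298.
DWL = ½ × 61 × (218 − 74) = 4392; fraction = 4392 / 13298 = 36/109.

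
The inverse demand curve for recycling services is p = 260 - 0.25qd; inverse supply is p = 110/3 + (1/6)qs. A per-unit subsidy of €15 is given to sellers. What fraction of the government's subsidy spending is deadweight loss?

Pre-subsidy: 260 - 0.25q = 110/3 + (1/6)q gives q* = 536 and p* = 126.
With the subsidy, sellers receive ps = pb + 15 for each unit, where pb is the price buyers pay.
On the curves, pb = 260 - 0.25q and ps = 110/3 + (1/6)q; the wedge ps − pb = 15 gives 110/3 + (1/6)q − (260 - 0.25q) = 15, so q' = 572.
Then pb = 260 − 0.25·572 = 117 and ps = 110/3 + (1/6)·572 = 132.
ΔCS = ½(536 + 572)(126 − 117) = 4986; ΔPS = ½(536 + 572)(132 − 126) = 3324.
Government spending = 15 × 572 = 8580.
DWL = ½ × 15 × (572 − 536) = 270; fraction = 270 / 8580 = 9/286.

DWL / government spending = 9/286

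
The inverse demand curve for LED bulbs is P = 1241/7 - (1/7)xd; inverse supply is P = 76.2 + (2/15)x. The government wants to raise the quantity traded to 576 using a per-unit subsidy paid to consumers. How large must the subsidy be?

Required subsidy s = 58 per unit

At x = 576, from the demand curve buyers pay Pb = 1241/7 − (1/7)·576 = 95; from the supply curve sellers need Ps = 76.2 + (2/15)·576 = 153.
The subsidy must fill the gap: s = Ps − Pb = 153 − 95 = 58.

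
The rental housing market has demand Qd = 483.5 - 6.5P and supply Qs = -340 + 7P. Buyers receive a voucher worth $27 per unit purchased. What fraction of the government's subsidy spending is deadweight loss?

DWL / government spending = 91/356

Pre-subsidy: 483.5 - 6.5P = -340 + 7P gives P* = 61, Q* = 87.
With the rebate, buyers effectively pay Pb = Ps − 27, where Ps is the price sellers receive.
Demand in terms of Ps becomes Qd = 483.5 − 6.5(Ps − 27) = 659 - 6.5Ps. Setting this equal to supply: 659 - 6.5Ps = -340 + 7Ps, so Ps = 74.
Buyers pay Pb = 74 − 27 = 47; Q' = -340 + 7·74 = 178.
ΔCS = ½(87 + 178)(61 − 47) = 1855; ΔPS = ½(87 + 178)(74 − 61) = 1722.5.
Government spending = 27 × 178 = 4806.
DWL = ½ × 27 × (178 − 87) = 1228.5; fraction = 1228.5 / 4806 = 91/356.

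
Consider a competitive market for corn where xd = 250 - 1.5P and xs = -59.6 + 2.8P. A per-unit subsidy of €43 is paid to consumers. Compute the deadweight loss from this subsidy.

Pre-subsidy: 250 - 1.5P = -59.6 + 2.8P gives P* = 72, x* = 142.
With the rebate, buyers effectively pay Pb = Ps − 43, where Ps is the price sellers receive.
Demand in terms of Ps becomes xd = 250 − 1.5(Ps − 43) = 314.5 - 1.5Ps. Setting this equal to supply: 314.5 - 1.5Ps = -59.6 + 2.8Ps, so Ps = 87.
Buyers pay Pb = 87 − 43 = 44; x' = -59.6 + 2.8·87 = 184.
The subsidy expands output by 184 − 142 = 42 past the efficient level; on those units the gap between marginal cost and willingness to pay runs from 0 up to 43.
DWL = ½ × 43 × 42 = 903.

Deadweight loss = €903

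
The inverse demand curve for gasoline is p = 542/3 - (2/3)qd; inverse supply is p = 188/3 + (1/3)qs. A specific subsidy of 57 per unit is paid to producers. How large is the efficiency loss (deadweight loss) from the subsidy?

Pre-subsidy: 542/3 - (2/3)q = 188/3 + (1/3)q gives q* = 118 and p* = 102.
With the subsidy, sellers receive ps = pb + 57 for each unit, where pb is the price buyers pay.
On the curves, pb = 542/3 - (2/3)q and ps = 188/3 + (1/3)q; the wedge ps − pb = 57 gives 188/3 + (1/3)q − (542/3 - (2/3)q) = 57, so q' = 175.
Then pb = 542/3 − (2/3)·175 = 64 and ps = 188/3 + (1/3)·175 = 121.
The subsidy expands output by 175 − 118 = 57 past the efficient level; on those units the gap between marginal cost and willingness to pay runs from 0 up to 57.
DWL = ½ × 57 × 57 = 1624.5.

Deadweight loss = 1624.5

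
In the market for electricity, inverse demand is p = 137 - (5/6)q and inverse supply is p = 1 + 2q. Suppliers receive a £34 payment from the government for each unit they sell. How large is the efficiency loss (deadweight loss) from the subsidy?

Pre-subsidy: 137 - (5/6)q = 1 + 2q gives q* = 48 and p* = 97.
With the subsidy, sellers receive ps = pb + 34 for each unit, where pb is the price buyers pay.
On the curves, pb = 137 - (5/6)q and ps = 1 + 2q; the wedge ps − pb = 34 gives 1 + 2q − (137 - (5/6)q) = 34, so q' = 60.
Then pb = 137 − (5/6)·60 = 87 and ps = 1 + 2·60 = 121.
The subsidy expands output by 60 − 48 = 12 past the efficient level; on those units the gap between marginal cost and willingness to pay runs from 0 up to 34.
DWL = ½ × 34 × 12 = 204.

Deadweight loss = £204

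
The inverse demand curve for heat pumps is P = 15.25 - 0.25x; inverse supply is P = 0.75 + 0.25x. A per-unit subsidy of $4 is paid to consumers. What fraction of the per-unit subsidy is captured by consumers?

Pre-subsidy: 15.25 - 0.25x = 0.75 + 0.25x gives x* = 29 and P* = 8.
With the rebate, buyers effectively pay Pb = Ps − 4, where Ps is the price sellers receive.
On the curves, Pb = 15.25 - 0.25x and Ps = 0.75 + 0.25x; the wedge Ps − Pb = 4 gives 0.75 + 0.25x − (15.25 - 0.25x) = 4, so x' = 37.
Then Pb = 15.25 − 0.25·37 = 6 and Ps = 0.75 + 0.25·37 = 10.
Buyers' price falls by P* − Pb = 8 − 6 = 2; sellers' price rises by Ps − P* = 10 − 8 = 2.
So consumers capture 2/4 = 0.5 of each unit of subsidy.

Consumer share = 0.5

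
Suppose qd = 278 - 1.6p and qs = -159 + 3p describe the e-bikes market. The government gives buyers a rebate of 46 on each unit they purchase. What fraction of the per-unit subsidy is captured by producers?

Pre-subsidy: 278 - 1.6p = -159 + 3p gives p* = 95, q* = 126.
With the rebate, buyers effectively pay pb = ps − 46, where ps is the price sellers receive.
Demand in terms of ps becomes qd = 278 − 1.6(ps − 46) = 351.6 - 1.6ps. Setting this equal to supply: 351.6 - 1.6ps = -159 + 3ps, so ps = 111.
Buyers pay pb = 111 − 46 = 65; q' = -159 + 3·111 = 174.
Buyers' price falls by p* − pb = 95 − 65 = 30; sellers' price rises by ps − p* = 111 − 95 = 16.
So producers capture 16/46 = 8/23 of each unit of subsidy.

Producer share = 8/23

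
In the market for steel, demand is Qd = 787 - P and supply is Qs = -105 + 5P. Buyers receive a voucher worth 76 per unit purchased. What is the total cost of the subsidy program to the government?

Government cost = 159980/3

Pre-subsidy: 787 - P = -105 + 5P gives P* = 446/3, Q* = 1915/3.
With the rebate, buyers effectively pay Pb = Ps − 76, where Ps is the price sellers receive.
Demand in terms of Ps becomes Qd = 787 − 1(Ps − 76) = 863 - Ps. Setting this equal to supply: 863 - Ps = -105 + 5Ps, so Ps = 484/3.
Buyers pay Pb = 484/3 − 76 = 256/3; Q' = -105 + 5·(484/3) = 2105/3.
Government outlay = subsidy × quantity = 76 × 2105/3 = 159980/3.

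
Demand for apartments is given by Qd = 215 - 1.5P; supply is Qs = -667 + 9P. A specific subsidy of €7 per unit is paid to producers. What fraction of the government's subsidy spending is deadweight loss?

Pre-subsidy: 215 - 1.5P = -667 + 9P gives P* = 84, Q* = 89.
With the subsidy, sellers receive Ps = Pb + 7 for each unit, where Pb is the price buyers pay.
Supply in terms of Pb becomes Qs = -667 + 9(Pb + 7) = -604 + 9Pb. Setting this equal to demand: 215 - 1.5Pb = -604 + 9Pb, so Pb = 78.
Sellers receive Ps = 78 + 7 = 85; Q' = 215 − 1.5·78 = 98.
ΔCS = ½(89 + 98)(84 − 78) = 561; ΔPS = ½(89 + 98)(85 − 84) = 93.5.
Government spending = 7 × 98 = 686.
DWL = ½ × 7 × (98 − 89) = 31.5; fraction = 31.5 / 686 = 9/196.

DWL / government spending = 9/196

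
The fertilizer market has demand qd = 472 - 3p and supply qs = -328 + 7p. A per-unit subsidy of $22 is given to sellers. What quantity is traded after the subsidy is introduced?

q' = 278.2

Pre-subsidy: 472 - 3p = -328 + 7p gives p* = 80, q* = 232.
With the subsidy, sellers receive ps = pb + 22 for each unit, where pb is the price buyers pay.
Supply in terms of pb becomes qs = -328 + 7(pb + 22) = -174 + 7pb. Setting this equal to demand: 472 - 3pb = -174 + 7pb, so pb = 64.6.
Sellers receive ps = 64.6 + 22 = 86.6; q' = 472 − 3·64.6 = 278.2.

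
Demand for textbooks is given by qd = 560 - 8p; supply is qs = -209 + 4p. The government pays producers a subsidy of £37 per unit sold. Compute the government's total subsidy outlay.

Government cost = £5402

Pre-subsidy: 560 - 8p = -209 + 4p gives p* = 769/12, q* = 142/3.
With the subsidy, sellers receive ps = pb + 37 for each unit, where pb is the price buyers pay.
Supply in terms of pb becomes qs = -209 + 4(pb + 37) = -61 + 4pb. Setting this equal to demand: 560 - 8pb = -61 + 4pb, so pb = 51.75.
Sellers receive ps = 51.75 + 37 = 88.75; q' = 560 − 8·51.75 = 146.
Government outlay = subsidy × quantity = 37 × 146 = 5402.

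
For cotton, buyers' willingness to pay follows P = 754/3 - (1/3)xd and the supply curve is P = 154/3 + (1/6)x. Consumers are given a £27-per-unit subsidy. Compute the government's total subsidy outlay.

Government cost = £12258

Pre-subsidy: 754/3 - (1/3)x = 154/3 + (1/6)x gives x* = 400 and P* = 118.
With the rebate, buyers effectively pay Pb = Ps − 27, where Ps is the price sellers receive.
On the curves, Pb = 754/3 - (1/3)x and Ps = 154/3 + (1/6)x; the wedge Ps − Pb = 27 gives 154/3 + (1/6)x − (754/3 - (1/3)x) = 27, so x' = 454.
Then Pb = 754/3 − (1/3)·454 = 100 and Ps = 154/3 + (1/6)·454 = 127.
Government outlay = subsidy × quantity = 27 × 454 = 12258.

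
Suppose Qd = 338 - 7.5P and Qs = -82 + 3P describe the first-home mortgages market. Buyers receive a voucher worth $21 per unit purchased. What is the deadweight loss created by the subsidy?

Deadweight loss = $472.5

Pre-subsidy: 338 - 7.5P = -82 + 3P gives P* = 40, Q* = 38.
With the rebate, buyers effectively pay Pb = Ps − 21, where Ps is the price sellers receive.
Demand in terms of Ps becomes Qd = 338 − 7.5(Ps − 21) = 495.5 - 7.5Ps. Setting this equal to supply: 495.5 - 7.5Ps = -82 + 3Ps, so Ps = 55.
Buyers pay Pb = 55 − 21 = 34; Q' = -82 + 3·55 = 83.
The subsidy expands output by 83 − 38 = 45 past the efficient level; on those units the gap between marginal cost and willingness to pay runs from 0 up to 21.
DWL = ½ × 21 × 45 = 472.5.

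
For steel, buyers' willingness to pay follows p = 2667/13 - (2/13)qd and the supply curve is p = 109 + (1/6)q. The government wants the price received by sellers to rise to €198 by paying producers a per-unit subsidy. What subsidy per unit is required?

Required subsidy s = €75 per unit

At a seller price of 198, quantity supplied is -654 + 6·198 = 534.
Buyers absorb 534 only when they pay pb = 2667/13 − (2/13)·534 = 123.
s = ps − pb = 198 − 123 = 75.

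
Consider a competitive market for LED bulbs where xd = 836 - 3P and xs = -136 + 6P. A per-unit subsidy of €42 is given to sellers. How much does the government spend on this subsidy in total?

Government cost = €25032

Pre-subsidy: 836 - 3P = -136 + 6P gives P* = 108, x* = 512.
With the subsidy, sellers receive Ps = Pb + 42 for each unit, where Pb is the price buyers pay.
Supply in terms of Pb becomes xs = -136 + 6(Pb + 42) = 116 + 6Pb. Setting this equal to demand: 836 - 3Pb = 116 + 6Pb, so Pb = 80.
Sellers receive Ps = 80 + 42 = 122; x' = 836 − 3·80 = 596.
Government outlay = subsidy × quantity = 42 × 596 = 25032.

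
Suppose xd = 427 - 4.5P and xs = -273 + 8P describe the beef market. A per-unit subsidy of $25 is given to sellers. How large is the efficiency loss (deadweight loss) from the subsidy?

Pre-subsidy: 427 - 4.5P = -273 + 8P gives P* = 56, x* = 175.
With the subsidy, sellers receive Ps = Pb + 25 for each unit, where Pb is the price buyers pay.
Supply in terms of Pb becomes xs = -273 + 8(Pb + 25) = -73 + 8Pb. Setting this equal to demand: 427 - 4.5Pb = -73 + 8Pb, so Pb = 40.
Sellers receive Ps = 40 + 25 = 65; x' = 427 − 4.5·40 = 247.
The subsidy expands output by 247 − 175 = 72 past the efficient level; on those units the gap between marginal cost and willingness to pay runs from 0 up to 25.
DWL = ½ × 25 × 72 = 900.

Deadweight loss = $900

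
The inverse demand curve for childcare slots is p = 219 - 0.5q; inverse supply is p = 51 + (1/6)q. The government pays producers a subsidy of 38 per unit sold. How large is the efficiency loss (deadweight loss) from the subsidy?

Deadweight loss = 1083

Pre-subsidy: 219 - 0.5q = 51 + (1/6)q gives q* = 252 and p* = 93.
With the subsidy, sellers receive ps = pb + 38 for each unit, where pb is the price buyers pay.
On the curves, pb = 219 - 0.5q and ps = 51 + (1/6)q; the wedge ps − pb = 38 gives 51 + (1/6)q − (219 - 0.5q) = 38, so q' = 309.
Then pb = 219 − 0.5·309 = 64.5 and ps = 51 + (1/6)·309 = 102.5.
The subsidy expands output by 309 − 252 = 57 past the efficient level; on those units the gap between marginal cost and willingness to pay runs from 0 up to 38.
DWL = ½ × 38 × 57 = 1083.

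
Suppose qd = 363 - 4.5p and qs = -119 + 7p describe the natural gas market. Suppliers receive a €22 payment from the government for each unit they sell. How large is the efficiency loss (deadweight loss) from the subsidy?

Pre-subsidy: 363 - 4.5p = -119 + 7p gives p* = 964/23, q* = 4011/23.
With the subsidy, sellers receive ps = pb + 22 for each unit, where pb is the price buyers pay.
Supply in terms of pb becomes qs = -119 + 7(pb + 22) = 35 + 7pb. Setting this equal to demand: 363 - 4.5pb = 35 + 7pb, so pb = 656/23.
Sellers receive ps = 656/23 + 22 = 1162/23; q' = 363 − 4.5·(656/23) = 5397/23.
The subsidy expands output by 5397/23 − 4011/23 = 1386/23 past the efficient level; on those units the gap between marginal cost and willingness to pay runs from 0 up to 22.
DWL = ½ × 22 × 1386/23 = 15246/23.

Deadweight loss = 15246/23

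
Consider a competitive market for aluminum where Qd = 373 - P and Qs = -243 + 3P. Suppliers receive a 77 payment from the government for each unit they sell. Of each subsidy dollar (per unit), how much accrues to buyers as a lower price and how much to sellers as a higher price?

Pre-subsidy: 373 - P = -243 + 3P gives P* = 154, Q* = 219.
With the subsidy, sellers receive Ps = Pb + 77 for each unit, where Pb is the price buyers pay.
Supply in terms of Pb becomes Qs = -243 + 3(Pb + 77) = -12 + 3Pb. Setting this equal to demand: 373 - Pb = -12 + 3Pb, so Pb = 96.25.
Sellers receive Ps = 96.25 + 77 = 173.25; Q' = 373 − 1·96.25 = 276.75.
Buyers' price falls by P* − Pb = 154 − 96.25 = 57.75; sellers' price rises by Ps − P* = 173.25 − 154 = 19.25.

Buyers gain 57.75 per unit; sellers gain 19.25 per unit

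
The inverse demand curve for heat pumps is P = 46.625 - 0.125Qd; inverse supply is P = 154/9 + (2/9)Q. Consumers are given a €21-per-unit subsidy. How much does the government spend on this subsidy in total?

Pre-subsidy: 46.625 - 0.125Q = 154/9 + (2/9)Q gives Q* = 85 and P* = 36.
With the rebate, buyers effectively pay Pb = Ps − 21, where Ps is the price sellers receive.
On the curves, Pb = 46.625 - 0.125Q and Ps = 154/9 + (2/9)Q; the wedge Ps − Pb = 21 gives 154/9 + (2/9)Q − (46.625 - 0.125Q) = 21, so Q' = 145.48.
Then Pb = 46.625 − 0.125·145.48 = 28.44 and Ps = 154/9 + (2/9)·145.48 = 49.44.
Government outlay = subsidy × quantity = 21 × 145.48 = 3055.08.

Government cost = €3055.08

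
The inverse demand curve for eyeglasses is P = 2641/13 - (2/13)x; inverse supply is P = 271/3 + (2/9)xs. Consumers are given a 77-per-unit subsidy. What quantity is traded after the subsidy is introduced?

Pre-subsidy: 2641/13 - (2/13)x = 271/3 + (2/9)x gives x* = 300 and P* = 157.
With the rebate, buyers effectively pay Pb = Ps − 77, where Ps is the price sellers receive.
On the curves, Pb = 2641/13 - (2/13)x and Ps = 271/3 + (2/9)x; the wedge Ps − Pb = 77 gives 271/3 + (2/9)x − (2641/13 - (2/13)x) = 77, so x' = 504.75.
Then Pb = 2641/13 − (2/13)·504.75 = 125.5 and Ps = 271/3 + (2/9)·504.75 = 202.5.

x' = 504.75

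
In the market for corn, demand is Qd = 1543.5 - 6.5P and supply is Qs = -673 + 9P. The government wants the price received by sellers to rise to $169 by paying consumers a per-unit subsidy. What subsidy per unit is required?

At a seller price of 169, quantity supplied is -673 + 9·169 = 848.
Buyers absorb 848 only when they pay Pb with 1543.5 − 6.5·Pb = 848, i.e. Pb = 107.
s = Ps − Pb = 169 − 107 = 62.

Required subsidy s = $62 per unit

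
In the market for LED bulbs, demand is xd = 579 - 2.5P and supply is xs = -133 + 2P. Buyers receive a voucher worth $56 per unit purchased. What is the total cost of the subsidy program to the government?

Government cost = 41272/3

Pre-subsidy: 579 - 2.5P = -133 + 2P gives P* = 1424/9, x* = 1651/9.
With the rebate, buyers effectively pay Pb = Ps − 56, where Ps is the price sellers receive.
Demand in terms of Ps becomes xd = 579 − 2.5(Ps − 56) = 719 - 2.5Ps. Setting this equal to supply: 719 - 2.5Ps = -133 + 2Ps, so Ps = 568/3.
Buyers pay Pb = 568/3 − 56 = 400/3; x' = -133 + 2·(568/3) = 737/3.
Government outlay = subsidy × quantity = 56 × 737/3 = 41272/3.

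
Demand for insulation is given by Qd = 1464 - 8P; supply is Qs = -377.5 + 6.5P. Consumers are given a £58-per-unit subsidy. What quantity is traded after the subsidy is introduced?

Pre-subsidy: 1464 - 8P = -377.5 + 6.5P gives P* = 127, Q* = 448.
With the rebate, buyers effectively pay Pb = Ps − 58, where Ps is the price sellers receive.
Demand in terms of Ps becomes Qd = 1464 − 8(Ps − 58) = 1928 - 8Ps. Setting this equal to supply: 1928 - 8Ps = -377.5 + 6.5Ps, so Ps = 159.
Buyers pay Pb = 159 − 58 = 101; Q' = -377.5 + 6.5·159 = 656.

Q' = 656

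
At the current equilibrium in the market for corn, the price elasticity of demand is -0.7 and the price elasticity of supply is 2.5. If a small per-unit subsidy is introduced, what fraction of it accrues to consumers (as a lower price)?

For a small subsidy around the equilibrium, the benefit split depends on the relative slopes, which at a point are proportional to the elasticities.
Buyer share = εs/(εs + |εd|) = 2.5/(2.5 + 0.7) = 0.78125; seller share = |εd|/(εs + |εd|) = 0.21875.

Consumer share = 0.78125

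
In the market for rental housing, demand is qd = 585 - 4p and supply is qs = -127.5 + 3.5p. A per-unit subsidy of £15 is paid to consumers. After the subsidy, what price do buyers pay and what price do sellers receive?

Buyers pay £88; sellers receive £103

Pre-subsidy: 585 - 4p = -127.5 + 3.5p gives p* = 95, q* = 205.
With the rebate, buyers effectively pay pb = ps − 15, where ps is the price sellers receive.
Demand in terms of ps becomes qd = 585 − 4(ps − 15) = 645 - 4ps. Setting this equal to supply: 645 - 4ps = -127.5 + 3.5ps, so ps = 103.
Buyers pay pb = 103 − 15 = 88; q' = -127.5 + 3.5·103 = 233.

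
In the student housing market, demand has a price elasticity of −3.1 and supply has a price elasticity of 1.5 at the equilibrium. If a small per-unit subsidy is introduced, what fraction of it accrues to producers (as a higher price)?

Producer share = 31/46

For a small subsidy around the equilibrium, the benefit split depends on the relative slopes, which at a point are proportional to the elasticities.
Buyer share = εs/(εs + |εd|) = 1.5/(1.5 + 3.1) = 15/46; seller share = |εd|/(εs + |εd|) = 31/46.
So producers capture 31/46 of the subsidy.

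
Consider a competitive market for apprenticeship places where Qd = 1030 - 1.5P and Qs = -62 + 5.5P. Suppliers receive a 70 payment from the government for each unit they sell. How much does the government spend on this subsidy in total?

Government cost = 61495

Pre-subsidy: 1030 - 1.5P = -62 + 5.5P gives P* = 156, Q* = 796.
With the subsidy, sellers receive Ps = Pb + 70 for each unit, where Pb is the price buyers pay.
Supply in terms of Pb becomes Qs = -62 + 5.5(Pb + 70) = 323 + 5.5Pb. Setting this equal to demand: 1030 - 1.5Pb = 323 + 5.5Pb, so Pb = 101.
Sellers receive Ps = 101 + 70 = 171; Q' = 1030 − 1.5·101 = 878.5.
Government outlay = subsidy × quantity = 70 × 878.5 = 61495.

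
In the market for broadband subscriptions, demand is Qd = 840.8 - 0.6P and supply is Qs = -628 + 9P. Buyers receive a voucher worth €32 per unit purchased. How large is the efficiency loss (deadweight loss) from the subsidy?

Deadweight loss = €288

Pre-subsidy: 840.8 - 0.6P = -628 + 9P gives P* = 153, Q* = 749.
With the rebate, buyers effectively pay Pb = Ps − 32, where Ps is the price sellers receive.
Demand in terms of Ps becomes Qd = 840.8 − 0.6(Ps − 32) = 860 - 0.6Ps. Setting this equal to supply: 860 - 0.6Ps = -628 + 9Ps, so Ps = 155.
Buyers pay Pb = 155 − 32 = 123; Q' = -628 + 9·155 = 767.
The subsidy expands output by 767 − 749 = 18 past the efficient level; on those units the gap between marginal cost and willingness to pay runs from 0 up to 32.
DWL = ½ × 32 × 18 = 288.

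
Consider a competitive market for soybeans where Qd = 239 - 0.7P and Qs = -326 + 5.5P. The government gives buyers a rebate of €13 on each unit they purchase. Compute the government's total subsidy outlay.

Government cost = 295451/124

Pre-subsidy: 239 - 0.7P = -326 + 5.5P gives P* = 2825/31, Q* = 10863/62.
With the rebate, buyers effectively pay Pb = Ps − 13, where Ps is the price sellers receive.
Demand in terms of Ps becomes Qd = 239 − 0.7(Ps − 13) = 248.1 - 0.7Ps. Setting this equal to supply: 248.1 - 0.7Ps = -326 + 5.5Ps, so Ps = 5741/62.
Buyers pay Pb = 5741/62 − 13 = 4935/62; Q' = -326 + 5.5·(5741/62) = 22727/124.
Government outlay = subsidy × quantity = 13 × 22727/124 = 295451/124.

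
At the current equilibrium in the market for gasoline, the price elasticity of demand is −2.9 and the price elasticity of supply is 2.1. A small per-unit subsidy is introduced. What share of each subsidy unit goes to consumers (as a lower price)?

Consumer share = 0.42

For a small subsidy around the equilibrium, the benefit split depends on the relative slopes, which at a point are proportional to the elasticities.
Buyer share = εs/(εs + |εd|) = 2.1/(2.1 + 2.9) = 0.42; seller share = |εd|/(εs + |εd|) = 0.58.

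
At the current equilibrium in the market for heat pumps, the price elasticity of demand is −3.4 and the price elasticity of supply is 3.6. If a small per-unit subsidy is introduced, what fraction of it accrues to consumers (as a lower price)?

For a small subsidy around the equilibrium, the benefit split depends on the relative slopes, which at a point are proportional to the elasticities.
Buyer share = εs/(εs + |εd|) = 3.6/(3.6 + 3.4) = 18/35; seller share = |εd|/(εs + |εd|) = 17/35.

Consumer share = 18/35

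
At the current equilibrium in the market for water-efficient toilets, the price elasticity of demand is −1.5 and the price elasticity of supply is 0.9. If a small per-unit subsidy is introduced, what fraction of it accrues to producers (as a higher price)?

For a small subsidy around the equilibrium, the benefit split depends on the relative slopes, which at a point are proportional to the elasticities.
Buyer share = εs/(εs + |εd|) = 0.9/(0.9 + 1.5) = 0.375; seller share = |εd|/(εs + |εd|) = 0.625.
So producers capture 0.625 of the subsidy.

Producer share = 0.625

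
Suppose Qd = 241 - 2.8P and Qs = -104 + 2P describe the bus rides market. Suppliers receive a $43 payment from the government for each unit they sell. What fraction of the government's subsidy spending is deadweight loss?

Pre-subsidy: 241 - 2.8P = -104 + 2P gives P* = 71.875, Q* = 39.75.
With the subsidy, sellers receive Ps = Pb + 43 for each unit, where Pb is the price buyers pay.
Supply in terms of Pb becomes Qs = -104 + 2(Pb + 43) = -18 + 2Pb. Setting this equal to demand: 241 - 2.8Pb = -18 + 2Pb, so Pb = 1295/24.
Sellers receive Ps = 1295/24 + 43 = 2327/24; Q' = 241 − 2.8·(1295/24) = 1079/12.
ΔCS = ½(39.75 + 1079/12)(71.875 − 1295/24) = 83635/72; ΔPS = ½(39.75 + 1079/12)(2327/24 − 71.875) = 117089/72.
Government spending = 43 × 1079/12 = 46397/12.
DWL = ½ × 43 × (1079/12 − 39.75) = 12943/12; fraction = (12943/12) / (46397/12) = 301/1079.

DWL / government spending = 301/1079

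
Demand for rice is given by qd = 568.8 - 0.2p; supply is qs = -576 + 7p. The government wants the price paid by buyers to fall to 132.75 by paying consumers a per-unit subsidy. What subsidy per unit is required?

Required subsidy s = 27 per unit

At a buyer price of 132.75, quantity demanded is 568.8 − 0.2·132.75 = 542.25.
Sellers supply 542.25 only when they receive ps with -576 + 7·ps = 542.25, i.e. ps = 159.75.
s = ps − pb = 159.75 − 132.75 = 27.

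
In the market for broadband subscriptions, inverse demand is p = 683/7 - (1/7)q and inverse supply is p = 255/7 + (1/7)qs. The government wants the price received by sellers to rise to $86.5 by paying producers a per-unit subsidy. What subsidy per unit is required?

At a seller price of 86.5, quantity supplied is -255 + 7·86.5 = 350.5.
Buyers absorb 350.5 only when they pay pb = 683/7 − (1/7)·350.5 = 47.5.
s = ps − pb = 86.5 − 47.5 = 39.

Required subsidy s = $39 per unit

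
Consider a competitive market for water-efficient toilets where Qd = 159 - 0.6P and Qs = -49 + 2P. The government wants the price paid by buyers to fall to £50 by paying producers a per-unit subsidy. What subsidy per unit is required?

Required subsidy s = £39 per unit

At a buyer price of 50, quantity demanded is 159 − 0.6·50 = 129.
Sellers supply 129 only when they receive Ps with -49 + 2·Ps = 129, i.e. Ps = 89.
s = Ps − Pb = 89 − 50 = 39.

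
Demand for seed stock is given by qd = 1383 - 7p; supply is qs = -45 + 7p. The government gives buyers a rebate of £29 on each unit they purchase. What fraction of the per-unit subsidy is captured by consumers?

Pre-subsidy: 1383 - 7p = -45 + 7p gives p* = 102, q* = 669.
With the rebate, buyers effectively pay pb = ps − 29, where ps is the price sellers receive.
Demand in terms of ps becomes qd = 1383 − 7(ps − 29) = 1586 - 7ps. Setting this equal to supply: 1586 - 7ps = -45 + 7ps, so ps = 116.5.
Buyers pay pb = 116.5 − 29 = 87.5; q' = -45 + 7·116.5 = 770.5.
Buyers' price falls by p* − pb = 102 − 87.5 = 14.5; sellers' price rises by ps − p* = 116.5 − 102 = 14.5.
So consumers capture 14.5/29 = 0.5 of each unit of subsidy.

Consumer share = 0.5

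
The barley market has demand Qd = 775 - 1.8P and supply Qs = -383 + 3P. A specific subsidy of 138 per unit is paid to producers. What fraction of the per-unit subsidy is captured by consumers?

Consumer share = 0.625

Pre-subsidy: 775 - 1.8P = -383 + 3P gives P* = 241.25, Q* = 340.75.
With the subsidy, sellers receive Ps = Pb + 138 for each unit, where Pb is the price buyers pay.
Supply in terms of Pb becomes Qs = -383 + 3(Pb + 138) = 31 + 3Pb. Setting this equal to demand: 775 - 1.8Pb = 31 + 3Pb, so Pb = 155.
Sellers receive Ps = 155 + 138 = 293; Q' = 775 − 1.8·155 = 496.
Buyers' price falls by P* − Pb = 241.25 − 155 = 86.25; sellers' price rises by Ps − P* = 293 − 241.25 = 51.75.
So consumers capture 86.25/138 = 0.625 of each unit of subsidy.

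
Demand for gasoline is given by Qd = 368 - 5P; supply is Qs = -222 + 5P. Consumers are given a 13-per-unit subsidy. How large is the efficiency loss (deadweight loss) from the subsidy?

Deadweight loss = 211.25

Pre-subsidy: 368 - 5P = -222 + 5P gives P* = 59, Q* = 73.
With the rebate, buyers effectively pay Pb = Ps − 13, where Ps is the price sellers receive.
Demand in terms of Ps becomes Qd = 368 − 5(Ps − 13) = 433 - 5Ps. Setting this equal to supply: 433 - 5Ps = -222 + 5Ps, so Ps = 65.5.
Buyers pay Pb = 65.5 − 13 = 52.5; Q' = -222 + 5·65.5 = 105.5.
The subsidy expands output by 105.5 − 73 = 32.5 past the efficient level; on those units the gap between marginal cost and willingness to pay runs from 0 up to 13.
DWL = ½ × 13 × 32.5 = 211.25.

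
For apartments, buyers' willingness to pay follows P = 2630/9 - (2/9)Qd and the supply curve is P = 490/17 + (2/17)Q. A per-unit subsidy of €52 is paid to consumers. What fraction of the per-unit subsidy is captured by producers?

Pre-subsidy: 2630/9 - (2/9)Q = 490/17 + (2/17)Q gives Q* = 775 and P* = 120.
With the rebate, buyers effectively pay Pb = Ps − 52, where Ps is the price sellers receive.
On the curves, Pb = 2630/9 - (2/9)Q and Ps = 490/17 + (2/17)Q; the wedge Ps − Pb = 52 gives 490/17 + (2/17)Q − (2630/9 - (2/9)Q) = 52, so Q' = 928.
Then Pb = 2630/9 − (2/9)·928 = 86 and Ps = 490/17 + (2/17)·928 = 138.
Buyers' price falls by P* − Pb = 120 − 86 = 34; sellers' price rises by Ps − P* = 138 − 120 = 18.
So producers capture 18/52 = 9/26 of each unit of subsidy.

Producer share = 9/26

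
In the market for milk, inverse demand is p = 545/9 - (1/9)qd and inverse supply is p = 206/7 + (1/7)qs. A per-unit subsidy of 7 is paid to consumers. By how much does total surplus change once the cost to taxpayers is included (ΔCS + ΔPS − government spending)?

Pre-subsidy: 545/9 - (1/9)q = 206/7 + (1/7)q gives q* = 122.5625 and p* = 46.9375.
With the rebate, buyers effectively pay pb = ps − 7, where ps is the price sellers receive.
On the curves, pb = 545/9 - (1/9)q and ps = 206/7 + (1/7)q; the wedge ps − pb = 7 gives 206/7 + (1/7)q − (545/9 - (1/9)q) = 7, so q' = 150.125.
Then pb = 545/9 − (1/9)·150.125 = 43.875 and ps = 206/7 + (1/7)·150.125 = 50.875.
ΔCS = ½(122.5625 + 150.125)(46.9375 − 43.875) = 417.552734375; ΔPS = ½(122.5625 + 150.125)(50.875 − 46.9375) = 536.853515625.
Government spending = 7 × 150.125 = 1050.875.
Net change = 417.552734375 + 536.853515625 − 1050.875 = -96.46875. The loss equals the DWL triangle ½·7·27.5625.

Net change in total surplus = -96.46875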